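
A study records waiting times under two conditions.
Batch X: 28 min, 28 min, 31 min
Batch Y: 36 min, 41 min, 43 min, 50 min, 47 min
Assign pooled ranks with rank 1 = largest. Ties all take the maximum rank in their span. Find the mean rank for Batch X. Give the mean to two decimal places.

Sorted (descending): 50, 47, 43, 41, 36, 31, 28, 28
The 2 values of 28 occupy positions 7–8 → each gets rank 8.
Batch X values → pooled ranks: 28→8, 28→8, 31→6
Mean rank = (8 + 8 + 6) / 3 = 7.33

7.33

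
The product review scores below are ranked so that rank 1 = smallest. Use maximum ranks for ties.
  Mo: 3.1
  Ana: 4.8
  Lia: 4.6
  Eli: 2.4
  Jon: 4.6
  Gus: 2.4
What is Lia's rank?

Sorted (ascending): 2.4, 2.4, 3.1, 4.6, 4.6, 4.8
The 2 values of 2.4 occupy positions 1–2 → each gets rank 2.
The 2 values of 4.6 occupy positions 4–5 → each gets rank 5.
Lia has value 4.6 → rank 5.

5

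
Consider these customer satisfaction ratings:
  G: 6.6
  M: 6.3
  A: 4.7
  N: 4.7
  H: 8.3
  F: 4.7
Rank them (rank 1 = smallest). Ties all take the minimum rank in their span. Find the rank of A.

Sorted (ascending): 4.7, 4.7, 4.7, 6.3, 6.6, 8.3
The 3 values of 4.7 occupy positions 1–3 → each gets rank 1.
A has value 4.7 → rank 1.

1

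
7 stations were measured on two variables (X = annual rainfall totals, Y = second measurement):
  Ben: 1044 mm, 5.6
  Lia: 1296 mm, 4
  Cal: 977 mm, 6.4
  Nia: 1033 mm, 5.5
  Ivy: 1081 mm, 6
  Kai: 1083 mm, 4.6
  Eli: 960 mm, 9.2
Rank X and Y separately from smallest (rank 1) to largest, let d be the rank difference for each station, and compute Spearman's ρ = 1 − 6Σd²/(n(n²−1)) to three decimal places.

Ranks of variable 1: 4, 7, 2, 3, 5, 6, 1
Ranks of variable 2: 4, 1, 6, 3, 5, 2, 7
d = r₁ − r₂: 0, 6, -4, 0, 0, 4, -6
d²: 0, 36, 16, 0, 0, 16, 36; Σd² = 104
ρ = 1 − 6·104/(7·48) = 1 − 624/336 = -0.857

-0.857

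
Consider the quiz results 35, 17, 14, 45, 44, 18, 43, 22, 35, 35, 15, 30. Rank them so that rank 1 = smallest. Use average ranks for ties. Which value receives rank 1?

Sorted (ascending): 14, 15, 17, 18, 22, 30, 35, 35, 35, 43, 44, 45
The 3 values of 35 occupy positions 7–9 → average rank 8.
Rank 1 → value 14.

14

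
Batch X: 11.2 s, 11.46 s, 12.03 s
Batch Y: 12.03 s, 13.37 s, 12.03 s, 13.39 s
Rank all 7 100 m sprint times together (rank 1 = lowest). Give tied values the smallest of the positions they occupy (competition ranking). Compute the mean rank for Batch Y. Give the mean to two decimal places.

4.75

Sorted (ascending): 11.2, 11.46, 12.03, 12.03, 12.03, 13.37, 13.39
The 3 values of 12.03 occupy positions 3–5 → each gets rank 3.
Batch Y values → pooled ranks: 12.03→3, 13.37→6, 12.03→3, 13.39→7
Mean rank = (3 + 6 + 3 + 7) / 4 = 4.75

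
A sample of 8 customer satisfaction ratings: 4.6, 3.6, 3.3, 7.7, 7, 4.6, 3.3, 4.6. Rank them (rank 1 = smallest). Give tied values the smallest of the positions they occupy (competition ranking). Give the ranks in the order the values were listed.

4, 3, 1, 8, 7, 4, 1, 4

Sorted (ascending): 3.3, 3.3, 3.6, 4.6, 4.6, 4.6, 7, 7.7
The 2 values of 3.3 occupy positions 1–2 → each gets rank 1.
The 3 values of 4.6 occupy positions 4–6 → each gets rank 4.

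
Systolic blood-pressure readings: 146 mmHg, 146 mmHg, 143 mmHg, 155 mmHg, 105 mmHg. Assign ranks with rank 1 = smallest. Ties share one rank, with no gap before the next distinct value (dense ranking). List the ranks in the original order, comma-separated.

3, 3, 2, 4, 1

Sorted (ascending): 105, 143, 146, 146, 155
The 2 values of 146 share dense rank 3.
Remaining distinct values take the next consecutive integers.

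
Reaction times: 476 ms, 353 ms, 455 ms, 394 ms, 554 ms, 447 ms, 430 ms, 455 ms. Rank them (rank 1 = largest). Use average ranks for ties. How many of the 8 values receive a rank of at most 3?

2

Sorted (descending): 554, 476, 455, 455, 447, 430, 394, 353
The 2 values of 455 occupy positions 3–4 → average rank (3+4)/2 = 3.5.
Ranks ≤ 3: {1, 2} → 2 values.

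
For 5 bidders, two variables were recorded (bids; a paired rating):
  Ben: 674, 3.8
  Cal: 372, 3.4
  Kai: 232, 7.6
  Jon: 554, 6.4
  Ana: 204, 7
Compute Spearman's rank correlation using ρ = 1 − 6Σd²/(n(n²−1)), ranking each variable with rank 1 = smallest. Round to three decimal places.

-0.600

Ranks of variable 1: 5, 3, 2, 4, 1
Ranks of variable 2: 2, 1, 5, 3, 4
d = r₁ − r₂: 3, 2, -3, 1, -3
d²: 9, 4, 9, 1, 9; Σd² = 32
ρ = 1 − 6·32/(5·24) = 1 − 192/120 = -0.600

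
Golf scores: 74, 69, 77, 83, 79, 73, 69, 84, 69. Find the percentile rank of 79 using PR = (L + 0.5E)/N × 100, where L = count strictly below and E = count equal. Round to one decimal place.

72.2

N = 9.
Strictly below 79: 6. Equal to 79: 1.
PR = (6 + 0.5·1)/9 × 100 = 72.2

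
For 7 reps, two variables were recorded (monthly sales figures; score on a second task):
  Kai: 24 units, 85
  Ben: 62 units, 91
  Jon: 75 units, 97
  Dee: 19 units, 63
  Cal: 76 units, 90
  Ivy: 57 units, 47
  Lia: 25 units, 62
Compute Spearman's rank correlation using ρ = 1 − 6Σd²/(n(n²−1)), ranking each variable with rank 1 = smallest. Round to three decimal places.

0.571

Ranks of variable 1: 2, 5, 6, 1, 7, 4, 3
Ranks of variable 2: 4, 6, 7, 3, 5, 1, 2
d = r₁ − r₂: -2, -1, -1, -2, 2, 3, 1
d²: 4, 1, 1, 4, 4, 9, 1; Σd² = 24
ρ = 1 − 6·24/(7·48) = 1 − 144/336 = 0.571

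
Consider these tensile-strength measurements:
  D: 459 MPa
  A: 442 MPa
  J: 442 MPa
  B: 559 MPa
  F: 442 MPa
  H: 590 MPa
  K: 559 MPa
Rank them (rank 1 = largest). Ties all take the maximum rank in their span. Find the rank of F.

7

Sorted (descending): 590, 559, 559, 459, 442, 442, 442
The 2 values of 559 occupy positions 2–3 → each gets rank 3.
The 3 values of 442 occupy positions 5–7 → each gets rank 7.
F has value 442 MPa → rank 7.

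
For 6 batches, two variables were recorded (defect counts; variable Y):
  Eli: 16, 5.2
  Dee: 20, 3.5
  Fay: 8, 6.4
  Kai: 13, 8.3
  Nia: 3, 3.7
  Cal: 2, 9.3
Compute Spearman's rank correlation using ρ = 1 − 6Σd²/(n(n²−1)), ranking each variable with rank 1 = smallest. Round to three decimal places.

-0.600

Ranks of variable 1: 5, 6, 3, 4, 2, 1
Ranks of variable 2: 3, 1, 4, 5, 2, 6
d = r₁ − r₂: 2, 5, -1, -1, 0, -5
d²: 4, 25, 1, 1, 0, 25; Σd² = 56
ρ = 1 − 6·56/(6·35) = 1 − 336/210 = -0.600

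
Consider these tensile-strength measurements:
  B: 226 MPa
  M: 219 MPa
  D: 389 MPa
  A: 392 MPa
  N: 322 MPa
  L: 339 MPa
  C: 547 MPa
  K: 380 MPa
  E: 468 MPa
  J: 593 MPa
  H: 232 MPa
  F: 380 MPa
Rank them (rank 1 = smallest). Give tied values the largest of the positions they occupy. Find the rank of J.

Sorted (ascending): 219, 226, 232, 322, 339, 380, 380, 389, 392, 468, 547, 593
The 2 values of 380 occupy positions 6–7 → each gets rank 7.
J has value 593 MPa → rank 12.

12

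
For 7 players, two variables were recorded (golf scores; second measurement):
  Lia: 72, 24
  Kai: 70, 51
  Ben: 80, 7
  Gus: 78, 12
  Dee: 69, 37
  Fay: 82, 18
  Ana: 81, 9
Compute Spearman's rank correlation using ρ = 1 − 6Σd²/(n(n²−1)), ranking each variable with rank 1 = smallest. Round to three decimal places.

Ranks of variable 1: 3, 2, 5, 4, 1, 7, 6
Ranks of variable 2: 5, 7, 1, 3, 6, 4, 2
d = r₁ − r₂: -2, -5, 4, 1, -5, 3, 4
d²: 4, 25, 16, 1, 25, 9, 16; Σd² = 96
ρ = 1 − 6·96/(7·48) = 1 − 576/336 = -0.714

-0.714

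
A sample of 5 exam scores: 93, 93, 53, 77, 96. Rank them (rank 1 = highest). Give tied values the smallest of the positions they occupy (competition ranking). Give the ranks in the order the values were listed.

Sorted (descending): 96, 93, 93, 77, 53
The 2 values of 93 occupy positions 2–3 → each gets rank 2.

2, 2, 5, 4, 1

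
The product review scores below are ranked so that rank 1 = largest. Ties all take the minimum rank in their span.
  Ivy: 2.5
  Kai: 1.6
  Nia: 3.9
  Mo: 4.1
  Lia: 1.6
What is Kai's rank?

Sorted (descending): 4.1, 3.9, 2.5, 1.6, 1.6
The 2 values of 1.6 occupy positions 4–5 → each gets rank 4.
Kai has value 1.6 → rank 4.

4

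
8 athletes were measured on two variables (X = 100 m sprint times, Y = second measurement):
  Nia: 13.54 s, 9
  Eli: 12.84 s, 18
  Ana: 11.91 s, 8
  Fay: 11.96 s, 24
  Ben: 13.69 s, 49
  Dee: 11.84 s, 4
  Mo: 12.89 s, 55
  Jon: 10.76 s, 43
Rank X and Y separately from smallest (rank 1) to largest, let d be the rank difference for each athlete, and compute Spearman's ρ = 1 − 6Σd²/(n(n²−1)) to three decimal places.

0.405

Ranks of variable 1: 7, 5, 3, 4, 8, 2, 6, 1
Ranks of variable 2: 3, 4, 2, 5, 7, 1, 8, 6
d = r₁ − r₂: 4, 1, 1, -1, 1, 1, -2, -5
d²: 16, 1, 1, 1, 1, 1, 4, 25; Σd² = 50
ρ = 1 − 6·50/(8·63) = 1 − 300/504 = 0.405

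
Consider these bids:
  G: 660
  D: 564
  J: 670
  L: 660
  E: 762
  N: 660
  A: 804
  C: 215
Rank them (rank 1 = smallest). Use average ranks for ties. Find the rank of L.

4

Sorted (ascending): 215, 564, 660, 660, 660, 670, 762, 804
The 3 values of 660 occupy positions 3–5 → average rank 4.
L has value 660 → rank 4.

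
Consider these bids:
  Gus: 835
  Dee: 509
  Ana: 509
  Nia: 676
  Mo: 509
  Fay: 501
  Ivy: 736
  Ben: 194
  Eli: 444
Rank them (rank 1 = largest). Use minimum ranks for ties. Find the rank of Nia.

3

Sorted (descending): 835, 736, 676, 509, 509, 509, 501, 444, 194
The 3 values of 509 occupy positions 4–6 → each gets rank 4.
Nia has value 676 → rank 3.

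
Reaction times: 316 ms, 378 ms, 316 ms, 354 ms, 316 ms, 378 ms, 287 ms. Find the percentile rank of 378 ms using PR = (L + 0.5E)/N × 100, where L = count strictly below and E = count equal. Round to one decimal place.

85.7

N = 7.
Strictly below 378: 5. Equal to 378: 2.
PR = (5 + 0.5·2)/7 × 100 = 85.7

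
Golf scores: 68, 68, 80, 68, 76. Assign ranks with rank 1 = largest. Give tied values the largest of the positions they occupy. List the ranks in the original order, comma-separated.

5, 5, 1, 5, 2

Sorted (descending): 80, 76, 68, 68, 68
The 3 values of 68 occupy positions 3–5 → each gets rank 5.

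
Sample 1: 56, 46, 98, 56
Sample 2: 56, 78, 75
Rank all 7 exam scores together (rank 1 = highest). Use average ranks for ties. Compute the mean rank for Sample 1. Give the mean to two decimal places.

Sorted (descending): 98, 78, 75, 56, 56, 56, 46
The 3 values of 56 occupy positions 4–6 → average rank 5.
Sample 1 values → pooled ranks: 56→5, 46→7, 98→1, 56→5
Mean rank = (5 + 7 + 1 + 5) / 4 = 4.50

4.50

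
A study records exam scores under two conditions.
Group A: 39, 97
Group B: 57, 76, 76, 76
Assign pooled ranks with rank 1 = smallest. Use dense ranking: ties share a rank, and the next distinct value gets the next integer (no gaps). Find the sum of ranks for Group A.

Sorted (ascending): 39, 57, 76, 76, 76, 97
The 3 values of 76 share dense rank 3.
Remaining distinct values take the next consecutive integers.
Group A values → pooled ranks: 39→1, 97→4
Rank sum = 1 + 4 = 5

5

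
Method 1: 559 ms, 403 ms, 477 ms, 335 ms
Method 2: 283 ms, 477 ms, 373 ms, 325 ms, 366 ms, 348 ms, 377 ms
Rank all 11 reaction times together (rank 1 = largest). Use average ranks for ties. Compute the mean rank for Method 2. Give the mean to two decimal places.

7.07

Sorted (descending): 559, 477, 477, 403, 377, 373, 366, 348, 335, 325, 283
The 2 values of 477 occupy positions 2–3 → average rank (2+3)/2 = 2.5.
Method 2 values → pooled ranks: 283→11, 477→2.5, 373→6, 325→10, 366→7, 348→8, 377→5
Mean rank = (11 + 2.5 + 6 + 10 + 7 + 8 + 5) / 7 = 7.07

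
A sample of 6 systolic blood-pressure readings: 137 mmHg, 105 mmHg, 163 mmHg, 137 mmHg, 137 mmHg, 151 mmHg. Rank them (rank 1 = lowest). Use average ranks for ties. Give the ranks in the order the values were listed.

Sorted (ascending): 105, 137, 137, 137, 151, 163
The 3 values of 137 occupy positions 2–4 → average rank 3.

3, 1, 6, 3, 3, 5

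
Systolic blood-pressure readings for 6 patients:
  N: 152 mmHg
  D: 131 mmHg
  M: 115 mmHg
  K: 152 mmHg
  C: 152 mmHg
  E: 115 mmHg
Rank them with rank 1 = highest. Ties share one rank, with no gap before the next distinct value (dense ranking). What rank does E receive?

Sorted (descending): 152, 152, 152, 131, 115, 115
The 3 values of 152 share dense rank 1.
The 2 values of 115 share dense rank 3.
Remaining distinct values take the next consecutive integers.
E has value 115 mmHg → rank 3.

3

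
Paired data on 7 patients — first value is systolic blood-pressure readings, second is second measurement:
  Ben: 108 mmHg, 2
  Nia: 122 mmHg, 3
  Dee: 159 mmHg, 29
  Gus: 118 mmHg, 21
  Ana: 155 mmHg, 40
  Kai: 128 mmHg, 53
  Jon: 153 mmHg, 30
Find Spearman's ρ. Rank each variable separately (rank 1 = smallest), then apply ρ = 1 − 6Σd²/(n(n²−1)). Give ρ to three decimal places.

0.643

Ranks of variable 1: 1, 3, 7, 2, 6, 4, 5
Ranks of variable 2: 1, 2, 4, 3, 6, 7, 5
d = r₁ − r₂: 0, 1, 3, -1, 0, -3, 0
d²: 0, 1, 9, 1, 0, 9, 0; Σd² = 20
ρ = 1 − 6·20/(7·48) = 1 − 120/336 = 0.643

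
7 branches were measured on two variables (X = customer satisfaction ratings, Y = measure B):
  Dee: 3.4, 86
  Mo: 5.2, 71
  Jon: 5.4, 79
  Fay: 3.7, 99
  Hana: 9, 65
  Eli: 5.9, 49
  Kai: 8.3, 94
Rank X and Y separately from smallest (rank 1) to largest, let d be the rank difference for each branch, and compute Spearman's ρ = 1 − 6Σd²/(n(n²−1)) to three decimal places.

Ranks of variable 1: 1, 3, 4, 2, 7, 5, 6
Ranks of variable 2: 5, 3, 4, 7, 2, 1, 6
d = r₁ − r₂: -4, 0, 0, -5, 5, 4, 0
d²: 16, 0, 0, 25, 25, 16, 0; Σd² = 82
ρ = 1 − 6·82/(7·48) = 1 − 492/336 = -0.464

-0.464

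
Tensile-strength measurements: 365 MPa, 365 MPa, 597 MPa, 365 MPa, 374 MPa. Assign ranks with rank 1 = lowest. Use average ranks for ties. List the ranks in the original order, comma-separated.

2, 2, 5, 2, 4

Sorted (ascending): 365, 365, 365, 374, 597
The 3 values of 365 occupy positions 1–3 → average rank 2.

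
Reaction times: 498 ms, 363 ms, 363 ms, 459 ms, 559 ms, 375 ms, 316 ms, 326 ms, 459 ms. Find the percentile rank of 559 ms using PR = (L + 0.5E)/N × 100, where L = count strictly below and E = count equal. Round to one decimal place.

N = 9.
Strictly below 559: 8. Equal to 559: 1.
PR = (8 + 0.5·1)/9 × 100 = 94.4

94.4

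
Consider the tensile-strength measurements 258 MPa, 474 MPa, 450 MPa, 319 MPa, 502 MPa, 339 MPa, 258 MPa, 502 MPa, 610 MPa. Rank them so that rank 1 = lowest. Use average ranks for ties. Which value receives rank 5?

450

Sorted (ascending): 258, 258, 319, 339, 450, 474, 502, 502, 610
The 2 values of 258 occupy positions 1–2 → average rank (1+2)/2 = 1.5.
The 2 values of 502 occupy positions 7–8 → average rank (7+8)/2 = 7.5.
Rank 5 → value 450.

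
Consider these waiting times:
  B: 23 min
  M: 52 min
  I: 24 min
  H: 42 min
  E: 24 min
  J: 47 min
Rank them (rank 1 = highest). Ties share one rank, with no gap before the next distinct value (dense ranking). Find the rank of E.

Sorted (descending): 52, 47, 42, 24, 24, 23
The 2 values of 24 share dense rank 4.
Remaining distinct values take the next consecutive integers.
E has value 24 min → rank 4.

4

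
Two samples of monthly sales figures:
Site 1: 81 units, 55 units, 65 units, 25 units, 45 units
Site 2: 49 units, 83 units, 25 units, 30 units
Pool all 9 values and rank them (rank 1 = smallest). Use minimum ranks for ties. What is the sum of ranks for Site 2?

Sorted (ascending): 25, 25, 30, 45, 49, 55, 65, 81, 83
The 2 values of 25 occupy positions 1–2 → each gets rank 1.
Site 2 values → pooled ranks: 49→5, 83→9, 25→1, 30→3
Rank sum = 5 + 9 + 1 + 3 = 18

18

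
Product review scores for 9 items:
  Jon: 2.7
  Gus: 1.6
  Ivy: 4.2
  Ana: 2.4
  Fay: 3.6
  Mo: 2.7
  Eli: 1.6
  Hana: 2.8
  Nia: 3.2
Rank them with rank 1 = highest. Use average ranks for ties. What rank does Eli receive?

8.5

Sorted (descending): 4.2, 3.6, 3.2, 2.8, 2.7, 2.7, 2.4, 1.6, 1.6
The 2 values of 2.7 occupy positions 5–6 → average rank (5+6)/2 = 5.5.
The 2 values of 1.6 occupy positions 8–9 → average rank (8+9)/2 = 8.5.
Eli has value 1.6 → rank 8.5.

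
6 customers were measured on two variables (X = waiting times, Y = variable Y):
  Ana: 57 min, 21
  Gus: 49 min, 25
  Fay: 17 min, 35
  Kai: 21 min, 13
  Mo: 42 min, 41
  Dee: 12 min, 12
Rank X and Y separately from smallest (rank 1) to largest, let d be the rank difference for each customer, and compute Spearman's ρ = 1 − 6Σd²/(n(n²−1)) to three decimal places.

Ranks of variable 1: 6, 5, 2, 3, 4, 1
Ranks of variable 2: 3, 4, 5, 2, 6, 1
d = r₁ − r₂: 3, 1, -3, 1, -2, 0
d²: 9, 1, 9, 1, 4, 0; Σd² = 24
ρ = 1 − 6·24/(6·35) = 1 − 144/210 = 0.314

0.314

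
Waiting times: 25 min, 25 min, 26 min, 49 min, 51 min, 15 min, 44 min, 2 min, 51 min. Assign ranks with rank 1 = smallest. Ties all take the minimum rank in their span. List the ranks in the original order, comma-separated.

Sorted (ascending): 2, 15, 25, 25, 26, 44, 49, 51, 51
The 2 values of 25 occupy positions 3–4 → each gets rank 3.
The 2 values of 51 occupy positions 8–9 → each gets rank 8.

3, 3, 5, 7, 8, 2, 6, 1, 8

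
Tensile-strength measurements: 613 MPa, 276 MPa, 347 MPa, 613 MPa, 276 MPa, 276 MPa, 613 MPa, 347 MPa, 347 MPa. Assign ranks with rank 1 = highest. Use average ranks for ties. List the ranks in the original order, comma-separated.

Sorted (descending): 613, 613, 613, 347, 347, 347, 276, 276, 276
The 3 values of 613 occupy positions 1–3 → average rank 2.
The 3 values of 347 occupy positions 4–6 → average rank 5.
The 3 values of 276 occupy positions 7–9 → average rank 8.

2, 8, 5, 2, 8, 8, 2, 5, 5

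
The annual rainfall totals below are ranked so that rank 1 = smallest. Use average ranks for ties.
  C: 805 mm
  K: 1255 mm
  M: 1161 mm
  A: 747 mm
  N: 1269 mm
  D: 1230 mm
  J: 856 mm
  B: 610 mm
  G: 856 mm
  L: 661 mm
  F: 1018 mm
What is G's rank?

Sorted (ascending): 610, 661, 747, 805, 856, 856, 1018, 1161, 1230, 1255, 1269
The 2 values of 856 occupy positions 5–6 → average rank (5+6)/2 = 5.5.
G has value 856 mm → rank 5.5.

5.5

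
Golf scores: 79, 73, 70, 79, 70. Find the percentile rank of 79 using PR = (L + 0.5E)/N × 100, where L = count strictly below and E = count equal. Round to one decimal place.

N = 5.
Strictly below 79: 3. Equal to 79: 2.
PR = (3 + 0.5·2)/5 × 100 = 80.0

80.0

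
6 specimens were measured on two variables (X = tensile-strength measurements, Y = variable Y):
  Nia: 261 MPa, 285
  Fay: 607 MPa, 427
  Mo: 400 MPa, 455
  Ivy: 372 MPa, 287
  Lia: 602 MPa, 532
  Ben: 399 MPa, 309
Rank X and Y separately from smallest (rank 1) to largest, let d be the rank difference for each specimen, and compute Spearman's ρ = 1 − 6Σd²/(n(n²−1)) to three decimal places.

Ranks of variable 1: 1, 6, 4, 2, 5, 3
Ranks of variable 2: 1, 4, 5, 2, 6, 3
d = r₁ − r₂: 0, 2, -1, 0, -1, 0
d²: 0, 4, 1, 0, 1, 0; Σd² = 6
ρ = 1 − 6·6/(6·35) = 1 − 36/210 = 0.829

0.829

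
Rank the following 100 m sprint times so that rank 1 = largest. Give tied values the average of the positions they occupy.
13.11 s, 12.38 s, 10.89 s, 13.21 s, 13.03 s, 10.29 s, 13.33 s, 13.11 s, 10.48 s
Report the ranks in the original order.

Sorted (descending): 13.33, 13.21, 13.11, 13.11, 13.03, 12.38, 10.89, 10.48, 10.29
The 2 values of 13.11 occupy positions 3–4 → average rank (3+4)/2 = 3.5.

3.5, 6, 7, 2, 5, 9, 1, 3.5, 8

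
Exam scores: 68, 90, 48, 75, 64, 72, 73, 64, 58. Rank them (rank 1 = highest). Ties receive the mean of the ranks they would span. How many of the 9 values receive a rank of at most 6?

Sorted (descending): 90, 75, 73, 72, 68, 64, 64, 58, 48
The 2 values of 64 occupy positions 6–7 → average rank (6+7)/2 = 6.5.
Ranks ≤ 6: {1, 2, 3, 4, 5} → 5 values.

5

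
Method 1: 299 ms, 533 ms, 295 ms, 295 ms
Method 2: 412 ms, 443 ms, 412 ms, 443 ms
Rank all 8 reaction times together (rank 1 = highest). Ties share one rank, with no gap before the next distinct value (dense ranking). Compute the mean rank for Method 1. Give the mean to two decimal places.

Sorted (descending): 533, 443, 443, 412, 412, 299, 295, 295
The 2 values of 443 share dense rank 2.
The 2 values of 412 share dense rank 3.
The 2 values of 295 share dense rank 5.
Remaining distinct values take the next consecutive integers.
Method 1 values → pooled ranks: 299→4, 533→1, 295→5, 295→5
Mean rank = (4 + 1 + 5 + 5) / 4 = 3.75

3.75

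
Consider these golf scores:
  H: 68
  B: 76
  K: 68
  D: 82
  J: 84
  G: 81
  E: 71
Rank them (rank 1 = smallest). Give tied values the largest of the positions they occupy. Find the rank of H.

2

Sorted (ascending): 68, 68, 71, 76, 81, 82, 84
The 2 values of 68 occupy positions 1–2 → each gets rank 2.
H has value 68 → rank 2.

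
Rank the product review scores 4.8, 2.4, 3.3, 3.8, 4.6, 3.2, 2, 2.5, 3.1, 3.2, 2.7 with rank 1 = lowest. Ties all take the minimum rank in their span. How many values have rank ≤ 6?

7

Sorted (ascending): 2, 2.4, 2.5, 2.7, 3.1, 3.2, 3.2, 3.3, 3.8, 4.6, 4.8
The 2 values of 3.2 occupy positions 6–7 → each gets rank 6.
Ranks ≤ 6: {1, 2, 3, 4, 5, 6, 6} → 7 values.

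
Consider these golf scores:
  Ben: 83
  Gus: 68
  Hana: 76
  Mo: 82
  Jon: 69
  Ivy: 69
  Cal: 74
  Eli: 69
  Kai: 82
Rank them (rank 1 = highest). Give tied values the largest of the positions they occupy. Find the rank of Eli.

Sorted (descending): 83, 82, 82, 76, 74, 69, 69, 69, 68
The 2 values of 82 occupy positions 2–3 → each gets rank 3.
The 3 values of 69 occupy positions 6–8 → each gets rank 8.
Eli has value 69 → rank 8.

8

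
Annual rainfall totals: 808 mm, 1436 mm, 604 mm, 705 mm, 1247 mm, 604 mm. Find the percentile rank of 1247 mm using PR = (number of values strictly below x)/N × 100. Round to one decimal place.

66.7

N = 6.
Strictly below 1247: 4. Equal to 1247: 1.
PR = 4/6 × 100 = 66.7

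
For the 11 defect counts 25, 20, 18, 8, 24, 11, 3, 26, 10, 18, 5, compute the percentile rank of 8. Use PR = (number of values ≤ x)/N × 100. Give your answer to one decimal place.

N = 11.
Strictly below 8: 2. Equal to 8: 1.
PR = 3/11 × 100 = 27.3

27.3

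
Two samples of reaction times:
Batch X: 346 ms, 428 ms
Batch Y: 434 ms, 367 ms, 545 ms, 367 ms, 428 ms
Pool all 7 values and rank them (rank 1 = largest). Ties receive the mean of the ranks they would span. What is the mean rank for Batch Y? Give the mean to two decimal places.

3.50

Sorted (descending): 545, 434, 428, 428, 367, 367, 346
The 2 values of 428 occupy positions 3–4 → average rank (3+4)/2 = 3.5.
The 2 values of 367 occupy positions 5–6 → average rank (5+6)/2 = 5.5.
Batch Y values → pooled ranks: 434→2, 367→5.5, 545→1, 367→5.5, 428→3.5
Mean rank = (2 + 5.5 + 1 + 5.5 + 3.5) / 5 = 3.50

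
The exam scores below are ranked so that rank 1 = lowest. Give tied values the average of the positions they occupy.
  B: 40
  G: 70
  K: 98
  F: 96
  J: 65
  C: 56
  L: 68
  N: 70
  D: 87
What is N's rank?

5.5

Sorted (ascending): 40, 56, 65, 68, 70, 70, 87, 96, 98
The 2 values of 70 occupy positions 5–6 → average rank (5+6)/2 = 5.5.
N has value 70 → rank 5.5.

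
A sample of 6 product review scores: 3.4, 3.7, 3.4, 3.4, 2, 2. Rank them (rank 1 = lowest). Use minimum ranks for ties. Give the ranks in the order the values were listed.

Sorted (ascending): 2, 2, 3.4, 3.4, 3.4, 3.7
The 2 values of 2 occupy positions 1–2 → each gets rank 1.
The 3 values of 3.4 occupy positions 3–5 → each gets rank 3.

3, 6, 3, 3, 1, 1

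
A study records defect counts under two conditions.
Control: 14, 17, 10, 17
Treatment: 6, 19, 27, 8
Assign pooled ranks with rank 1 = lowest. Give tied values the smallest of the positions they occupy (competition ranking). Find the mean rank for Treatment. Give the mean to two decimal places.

Sorted (ascending): 6, 8, 10, 14, 17, 17, 19, 27
The 2 values of 17 occupy positions 5–6 → each gets rank 5.
Treatment values → pooled ranks: 6→1, 19→7, 27→8, 8→2
Mean rank = (1 + 7 + 8 + 2) / 4 = 4.50

4.50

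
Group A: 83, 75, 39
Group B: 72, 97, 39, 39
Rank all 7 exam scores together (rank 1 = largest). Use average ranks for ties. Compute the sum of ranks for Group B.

17

Sorted (descending): 97, 83, 75, 72, 39, 39, 39
The 3 values of 39 occupy positions 5–7 → average rank 6.
Group B values → pooled ranks: 72→4, 97→1, 39→6, 39→6
Rank sum = 4 + 1 + 6 + 6 = 17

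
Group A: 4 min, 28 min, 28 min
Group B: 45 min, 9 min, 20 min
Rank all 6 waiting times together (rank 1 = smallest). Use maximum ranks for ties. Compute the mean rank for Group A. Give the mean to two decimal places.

3.67

Sorted (ascending): 4, 9, 20, 28, 28, 45
The 2 values of 28 occupy positions 4–5 → each gets rank 5.
Group A values → pooled ranks: 4→1, 28→5, 28→5
Mean rank = (1 + 5 + 5) / 3 = 3.67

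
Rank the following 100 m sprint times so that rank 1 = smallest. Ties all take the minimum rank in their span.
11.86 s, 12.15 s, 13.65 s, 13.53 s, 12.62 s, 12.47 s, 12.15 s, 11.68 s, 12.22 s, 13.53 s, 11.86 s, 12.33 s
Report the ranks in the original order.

Sorted (ascending): 11.68, 11.86, 11.86, 12.15, 12.15, 12.22, 12.33, 12.47, 12.62, 13.53, 13.53, 13.65
The 2 values of 11.86 occupy positions 2–3 → each gets rank 2.
The 2 values of 12.15 occupy positions 4–5 → each gets rank 4.
The 2 values of 13.53 occupy positions 10–11 → each gets rank 10.

2, 4, 12, 10, 9, 8, 4, 1, 6, 10, 2, 7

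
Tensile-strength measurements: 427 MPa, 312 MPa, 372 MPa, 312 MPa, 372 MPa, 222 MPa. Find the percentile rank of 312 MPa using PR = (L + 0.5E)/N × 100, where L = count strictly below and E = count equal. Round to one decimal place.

33.3

N = 6.
Strictly below 312: 1. Equal to 312: 2.
PR = (1 + 0.5·2)/6 × 100 = 33.3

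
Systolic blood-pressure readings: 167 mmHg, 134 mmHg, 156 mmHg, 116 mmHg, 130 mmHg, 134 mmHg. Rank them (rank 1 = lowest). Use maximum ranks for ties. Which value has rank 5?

156

Sorted (ascending): 116, 130, 134, 134, 156, 167
The 2 values of 134 occupy positions 3–4 → each gets rank 4.
Rank 5 → value 156.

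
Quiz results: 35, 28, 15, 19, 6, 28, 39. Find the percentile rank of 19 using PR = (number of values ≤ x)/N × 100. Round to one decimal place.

42.9

N = 7.
Strictly below 19: 2. Equal to 19: 1.
PR = 3/7 × 100 = 42.9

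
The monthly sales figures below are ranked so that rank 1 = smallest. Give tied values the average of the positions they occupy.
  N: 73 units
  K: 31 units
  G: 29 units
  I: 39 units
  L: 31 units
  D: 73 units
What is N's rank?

Sorted (ascending): 29, 31, 31, 39, 73, 73
The 2 values of 31 occupy positions 2–3 → average rank (2+3)/2 = 2.5.
The 2 values of 73 occupy positions 5–6 → average rank (5+6)/2 = 5.5.
N has value 73 units → rank 5.5.

5.5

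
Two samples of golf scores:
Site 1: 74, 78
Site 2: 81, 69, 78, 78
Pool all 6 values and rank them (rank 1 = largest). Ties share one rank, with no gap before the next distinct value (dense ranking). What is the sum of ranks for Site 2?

Sorted (descending): 81, 78, 78, 78, 74, 69
The 3 values of 78 share dense rank 2.
Remaining distinct values take the next consecutive integers.
Site 2 values → pooled ranks: 81→1, 69→4, 78→2, 78→2
Rank sum = 1 + 4 + 2 + 2 = 9

9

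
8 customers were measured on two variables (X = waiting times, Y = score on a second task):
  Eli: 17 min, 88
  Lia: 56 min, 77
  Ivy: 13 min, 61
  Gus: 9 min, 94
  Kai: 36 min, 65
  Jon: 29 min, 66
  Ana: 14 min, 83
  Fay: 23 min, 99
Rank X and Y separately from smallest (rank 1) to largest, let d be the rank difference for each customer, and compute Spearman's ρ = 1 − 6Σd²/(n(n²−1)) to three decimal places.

Ranks of variable 1: 4, 8, 2, 1, 7, 6, 3, 5
Ranks of variable 2: 6, 4, 1, 7, 2, 3, 5, 8
d = r₁ − r₂: -2, 4, 1, -6, 5, 3, -2, -3
d²: 4, 16, 1, 36, 25, 9, 4, 9; Σd² = 104
ρ = 1 − 6·104/(8·63) = 1 − 624/504 = -0.238

-0.238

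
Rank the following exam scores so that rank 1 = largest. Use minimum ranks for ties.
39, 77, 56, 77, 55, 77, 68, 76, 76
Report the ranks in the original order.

9, 1, 7, 1, 8, 1, 6, 4, 4

Sorted (descending): 77, 77, 77, 76, 76, 68, 56, 55, 39
The 3 values of 77 occupy positions 1–3 → each gets rank 1.
The 2 values of 76 occupy positions 4–5 → each gets rank 4.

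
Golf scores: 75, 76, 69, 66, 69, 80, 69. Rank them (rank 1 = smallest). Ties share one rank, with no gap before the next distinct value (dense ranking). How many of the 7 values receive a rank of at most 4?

Sorted (ascending): 66, 69, 69, 69, 75, 76, 80
The 3 values of 69 share dense rank 2.
Remaining distinct values take the next consecutive integers.
Ranks ≤ 4: {1, 2, 2, 2, 3, 4} → 6 values.

6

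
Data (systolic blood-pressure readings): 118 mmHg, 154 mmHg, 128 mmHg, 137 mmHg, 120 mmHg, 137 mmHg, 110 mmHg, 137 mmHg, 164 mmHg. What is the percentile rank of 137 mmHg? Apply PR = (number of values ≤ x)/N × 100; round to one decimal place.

77.8

N = 9.
Strictly below 137: 4. Equal to 137: 3.
PR = 7/9 × 100 = 77.8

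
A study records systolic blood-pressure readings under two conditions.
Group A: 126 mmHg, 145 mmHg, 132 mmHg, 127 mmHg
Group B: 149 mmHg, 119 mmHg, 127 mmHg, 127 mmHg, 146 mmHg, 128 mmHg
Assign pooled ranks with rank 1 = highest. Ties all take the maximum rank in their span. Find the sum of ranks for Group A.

Sorted (descending): 149, 146, 145, 132, 128, 127, 127, 127, 126, 119
The 3 values of 127 occupy positions 6–8 → each gets rank 8.
Group A values → pooled ranks: 126→9, 145→3, 132→4, 127→8
Rank sum = 9 + 3 + 4 + 8 = 24

24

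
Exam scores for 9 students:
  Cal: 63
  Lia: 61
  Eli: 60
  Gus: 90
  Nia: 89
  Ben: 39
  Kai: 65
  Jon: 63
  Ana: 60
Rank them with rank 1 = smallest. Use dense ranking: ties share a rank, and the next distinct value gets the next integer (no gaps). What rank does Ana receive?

2

Sorted (ascending): 39, 60, 60, 61, 63, 63, 65, 89, 90
The 2 values of 60 share dense rank 2.
The 2 values of 63 share dense rank 4.
Remaining distinct values take the next consecutive integers.
Ana has value 60 → rank 2.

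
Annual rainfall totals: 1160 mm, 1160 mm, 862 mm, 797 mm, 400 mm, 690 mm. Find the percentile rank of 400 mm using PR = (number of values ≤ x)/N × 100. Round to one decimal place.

16.7

N = 6.
Strictly below 400: 0. Equal to 400: 1.
PR = 1/6 × 100 = 16.7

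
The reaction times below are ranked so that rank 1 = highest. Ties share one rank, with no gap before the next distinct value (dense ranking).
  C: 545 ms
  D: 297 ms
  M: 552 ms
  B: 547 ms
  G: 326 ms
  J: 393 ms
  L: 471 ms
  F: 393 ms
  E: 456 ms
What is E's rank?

5

Sorted (descending): 552, 547, 545, 471, 456, 393, 393, 326, 297
The 2 values of 393 share dense rank 6.
Remaining distinct values take the next consecutive integers.
E has value 456 ms → rank 5.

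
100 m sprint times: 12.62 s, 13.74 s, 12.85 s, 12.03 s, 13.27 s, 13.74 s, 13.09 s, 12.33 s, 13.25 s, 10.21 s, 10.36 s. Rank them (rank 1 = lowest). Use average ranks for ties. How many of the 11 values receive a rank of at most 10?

9

Sorted (ascending): 10.21, 10.36, 12.03, 12.33, 12.62, 12.85, 13.09, 13.25, 13.27, 13.74, 13.74
The 2 values of 13.74 occupy positions 10–11 → average rank (10+11)/2 = 10.5.
Ranks ≤ 10: {1, 2, 3, 4, 5, 6, 7, 8, 9} → 9 values.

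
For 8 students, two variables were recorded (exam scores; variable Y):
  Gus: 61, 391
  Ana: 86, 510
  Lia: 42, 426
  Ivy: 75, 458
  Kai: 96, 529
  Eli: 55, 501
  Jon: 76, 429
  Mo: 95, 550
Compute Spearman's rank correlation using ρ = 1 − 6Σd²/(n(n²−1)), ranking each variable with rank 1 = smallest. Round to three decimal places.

Ranks of variable 1: 3, 6, 1, 4, 8, 2, 5, 7
Ranks of variable 2: 1, 6, 2, 4, 7, 5, 3, 8
d = r₁ − r₂: 2, 0, -1, 0, 1, -3, 2, -1
d²: 4, 0, 1, 0, 1, 9, 4, 1; Σd² = 20
ρ = 1 − 6·20/(8·63) = 1 − 120/504 = 0.762

0.762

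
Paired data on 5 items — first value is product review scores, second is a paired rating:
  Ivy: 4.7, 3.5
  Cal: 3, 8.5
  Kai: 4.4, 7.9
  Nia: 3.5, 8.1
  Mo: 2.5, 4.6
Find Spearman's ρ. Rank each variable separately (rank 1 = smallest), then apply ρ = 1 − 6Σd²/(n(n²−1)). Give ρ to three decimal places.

Ranks of variable 1: 5, 2, 4, 3, 1
Ranks of variable 2: 1, 5, 3, 4, 2
d = r₁ − r₂: 4, -3, 1, -1, -1
d²: 16, 9, 1, 1, 1; Σd² = 28
ρ = 1 − 6·28/(5·24) = 1 − 168/120 = -0.400

-0.400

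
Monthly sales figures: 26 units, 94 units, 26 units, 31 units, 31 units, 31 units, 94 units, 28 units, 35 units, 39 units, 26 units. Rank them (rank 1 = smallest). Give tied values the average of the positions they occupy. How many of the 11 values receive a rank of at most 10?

9

Sorted (ascending): 26, 26, 26, 28, 31, 31, 31, 35, 39, 94, 94
The 3 values of 26 occupy positions 1–3 → average rank 2.
The 3 values of 31 occupy positions 5–7 → average rank 6.
The 2 values of 94 occupy positions 10–11 → average rank (10+11)/2 = 10.5.
Ranks ≤ 10: {2, 2, 2, 4, 6, 6, 6, 8, 9} → 9 values.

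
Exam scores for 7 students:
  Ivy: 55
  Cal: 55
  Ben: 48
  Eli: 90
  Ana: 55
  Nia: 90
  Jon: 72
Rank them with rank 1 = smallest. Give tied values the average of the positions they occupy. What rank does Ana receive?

3

Sorted (ascending): 48, 55, 55, 55, 72, 90, 90
The 3 values of 55 occupy positions 2–4 → average rank 3.
The 2 values of 90 occupy positions 6–7 → average rank (6+7)/2 = 6.5.
Ana has value 55 → rank 3.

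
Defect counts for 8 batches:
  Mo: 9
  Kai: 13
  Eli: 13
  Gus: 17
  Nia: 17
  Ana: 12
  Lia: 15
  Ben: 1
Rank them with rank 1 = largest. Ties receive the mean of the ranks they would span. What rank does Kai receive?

Sorted (descending): 17, 17, 15, 13, 13, 12, 9, 1
The 2 values of 17 occupy positions 1–2 → average rank (1+2)/2 = 1.5.
The 2 values of 13 occupy positions 4–5 → average rank (4+5)/2 = 4.5.
Kai has value 13 → rank 4.5.

4.5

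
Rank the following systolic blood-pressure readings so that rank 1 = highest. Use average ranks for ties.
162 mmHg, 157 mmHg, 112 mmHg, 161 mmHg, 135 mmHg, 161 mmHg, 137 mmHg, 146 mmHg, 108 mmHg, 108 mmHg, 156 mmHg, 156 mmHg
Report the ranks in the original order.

Sorted (descending): 162, 161, 161, 157, 156, 156, 146, 137, 135, 112, 108, 108
The 2 values of 161 occupy positions 2–3 → average rank (2+3)/2 = 2.5.
The 2 values of 156 occupy positions 5–6 → average rank (5+6)/2 = 5.5.
The 2 values of 108 occupy positions 11–12 → average rank (11+12)/2 = 11.5.

1, 4, 10, 2.5, 9, 2.5, 8, 7, 11.5, 11.5, 5.5, 5.5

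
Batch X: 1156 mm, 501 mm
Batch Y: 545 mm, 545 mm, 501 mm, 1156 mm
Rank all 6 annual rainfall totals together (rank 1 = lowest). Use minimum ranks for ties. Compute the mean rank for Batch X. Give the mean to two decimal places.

Sorted (ascending): 501, 501, 545, 545, 1156, 1156
The 2 values of 501 occupy positions 1–2 → each gets rank 1.
The 2 values of 545 occupy positions 3–4 → each gets rank 3.
The 2 values of 1156 occupy positions 5–6 → each gets rank 5.
Batch X values → pooled ranks: 1156→5, 501→1
Mean rank = (5 + 1) / 2 = 3.00

3.00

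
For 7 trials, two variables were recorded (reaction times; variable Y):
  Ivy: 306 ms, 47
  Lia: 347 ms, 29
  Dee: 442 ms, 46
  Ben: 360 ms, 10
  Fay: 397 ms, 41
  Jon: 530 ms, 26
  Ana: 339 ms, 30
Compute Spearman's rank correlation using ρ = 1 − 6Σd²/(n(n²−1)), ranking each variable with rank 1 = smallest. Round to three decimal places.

-0.321

Ranks of variable 1: 1, 3, 6, 4, 5, 7, 2
Ranks of variable 2: 7, 3, 6, 1, 5, 2, 4
d = r₁ − r₂: -6, 0, 0, 3, 0, 5, -2
d²: 36, 0, 0, 9, 0, 25, 4; Σd² = 74
ρ = 1 − 6·74/(7·48) = 1 − 444/336 = -0.321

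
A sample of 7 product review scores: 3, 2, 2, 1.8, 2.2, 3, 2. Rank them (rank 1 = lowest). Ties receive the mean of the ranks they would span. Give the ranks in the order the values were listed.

6.5, 3, 3, 1, 5, 6.5, 3

Sorted (ascending): 1.8, 2, 2, 2, 2.2, 3, 3
The 3 values of 2 occupy positions 2–4 → average rank 3.
The 2 values of 3 occupy positions 6–7 → average rank (6+7)/2 = 6.5.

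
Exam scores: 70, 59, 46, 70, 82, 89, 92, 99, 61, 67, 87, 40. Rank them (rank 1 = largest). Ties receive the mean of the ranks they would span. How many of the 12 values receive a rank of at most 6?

5

Sorted (descending): 99, 92, 89, 87, 82, 70, 70, 67, 61, 59, 46, 40
The 2 values of 70 occupy positions 6–7 → average rank (6+7)/2 = 6.5.
Ranks ≤ 6: {1, 2, 3, 4, 5} → 5 values.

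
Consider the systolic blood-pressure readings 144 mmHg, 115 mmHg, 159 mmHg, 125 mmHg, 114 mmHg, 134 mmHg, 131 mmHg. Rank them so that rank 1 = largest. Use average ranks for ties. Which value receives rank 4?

131

Sorted (descending): 159, 144, 134, 131, 125, 115, 114
No ties — each value takes its position as its rank.
Rank 4 → value 131.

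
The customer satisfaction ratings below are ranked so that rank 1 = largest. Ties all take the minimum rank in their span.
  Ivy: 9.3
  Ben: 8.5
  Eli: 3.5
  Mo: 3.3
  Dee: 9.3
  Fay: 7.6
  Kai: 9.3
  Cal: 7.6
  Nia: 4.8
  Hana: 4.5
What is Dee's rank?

Sorted (descending): 9.3, 9.3, 9.3, 8.5, 7.6, 7.6, 4.8, 4.5, 3.5, 3.3
The 3 values of 9.3 occupy positions 1–3 → each gets rank 1.
The 2 values of 7.6 occupy positions 5–6 → each gets rank 5.
Dee has value 9.3 → rank 1.

1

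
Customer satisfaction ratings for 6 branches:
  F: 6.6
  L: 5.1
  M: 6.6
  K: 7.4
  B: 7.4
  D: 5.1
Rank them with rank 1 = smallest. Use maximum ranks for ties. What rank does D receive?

Sorted (ascending): 5.1, 5.1, 6.6, 6.6, 7.4, 7.4
The 2 values of 5.1 occupy positions 1–2 → each gets rank 2.
The 2 values of 6.6 occupy positions 3–4 → each gets rank 4.
The 2 values of 7.4 occupy positions 5–6 → each gets rank 6.
D has value 5.1 → rank 2.

2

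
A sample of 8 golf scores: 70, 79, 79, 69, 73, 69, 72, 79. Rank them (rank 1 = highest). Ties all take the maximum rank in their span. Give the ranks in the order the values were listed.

Sorted (descending): 79, 79, 79, 73, 72, 70, 69, 69
The 3 values of 79 occupy positions 1–3 → each gets rank 3.
The 2 values of 69 occupy positions 7–8 → each gets rank 8.

6, 3, 3, 8, 4, 8, 5, 3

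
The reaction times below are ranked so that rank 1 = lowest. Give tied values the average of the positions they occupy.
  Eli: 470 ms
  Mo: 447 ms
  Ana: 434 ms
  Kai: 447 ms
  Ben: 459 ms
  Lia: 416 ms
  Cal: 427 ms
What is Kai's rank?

4.5

Sorted (ascending): 416, 427, 434, 447, 447, 459, 470
The 2 values of 447 occupy positions 4–5 → average rank (4+5)/2 = 4.5.
Kai has value 447 ms → rank 4.5.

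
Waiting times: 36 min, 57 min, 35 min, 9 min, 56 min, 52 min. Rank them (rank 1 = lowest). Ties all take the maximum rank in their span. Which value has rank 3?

Sorted (ascending): 9, 35, 36, 52, 56, 57
No ties — each value takes its position as its rank.
Rank 3 → value 36.

36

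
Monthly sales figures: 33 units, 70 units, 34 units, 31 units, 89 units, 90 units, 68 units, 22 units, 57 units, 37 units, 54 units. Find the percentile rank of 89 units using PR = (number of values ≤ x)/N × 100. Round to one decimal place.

N = 11.
Strictly below 89: 9. Equal to 89: 1.
PR = 10/11 × 100 = 90.9

90.9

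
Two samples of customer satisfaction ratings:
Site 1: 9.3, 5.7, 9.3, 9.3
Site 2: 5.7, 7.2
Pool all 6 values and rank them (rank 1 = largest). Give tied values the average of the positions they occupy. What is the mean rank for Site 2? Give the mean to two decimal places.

4.75

Sorted (descending): 9.3, 9.3, 9.3, 7.2, 5.7, 5.7
The 3 values of 9.3 occupy positions 1–3 → average rank 2.
The 2 values of 5.7 occupy positions 5–6 → average rank (5+6)/2 = 5.5.
Site 2 values → pooled ranks: 5.7→5.5, 7.2→4
Mean rank = (5.5 + 4) / 2 = 4.75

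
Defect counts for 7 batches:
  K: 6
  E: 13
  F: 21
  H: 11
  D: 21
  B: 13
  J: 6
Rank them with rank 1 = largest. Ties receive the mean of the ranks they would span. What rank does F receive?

1.5

Sorted (descending): 21, 21, 13, 13, 11, 6, 6
The 2 values of 21 occupy positions 1–2 → average rank (1+2)/2 = 1.5.
The 2 values of 13 occupy positions 3–4 → average rank (3+4)/2 = 3.5.
The 2 values of 6 occupy positions 6–7 → average rank (6+7)/2 = 6.5.
F has value 21 → rank 1.5.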